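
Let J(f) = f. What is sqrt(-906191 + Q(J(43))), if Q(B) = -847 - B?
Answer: I*sqrt(907081) ≈ 952.41*I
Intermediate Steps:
sqrt(-906191 + Q(J(43))) = sqrt(-906191 + (-847 - 1*43)) = sqrt(-906191 + (-847 - 43)) = sqrt(-906191 - 890) = sqrt(-907081) = I*sqrt(907081)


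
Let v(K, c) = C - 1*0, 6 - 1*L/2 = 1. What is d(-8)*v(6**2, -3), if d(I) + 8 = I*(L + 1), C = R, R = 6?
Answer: -576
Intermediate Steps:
L = 10 (L = 12 - 2*1 = 12 - 2 = 10)
C = 6
d(I) = -8 + 11*I (d(I) = -8 + I*(10 + 1) = -8 + I*11 = -8 + 11*I)
v(K, c) = 6 (v(K, c) = 6 - 1*0 = 6 + 0 = 6)
d(-8)*v(6**2, -3) = (-8 + 11*(-8))*6 = (-8 - 88)*6 = -96*6 = -576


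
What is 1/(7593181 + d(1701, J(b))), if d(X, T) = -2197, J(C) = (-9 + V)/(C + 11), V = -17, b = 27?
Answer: 1/7590984 ≈ 1.3174e-7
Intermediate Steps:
J(C) = -26/(11 + C) (J(C) = (-9 - 17)/(C + 11) = -26/(11 + C))
1/(7593181 + d(1701, J(b))) = 1/(7593181 - 2197) = 1/7590984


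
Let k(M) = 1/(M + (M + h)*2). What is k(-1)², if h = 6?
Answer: 1/81 ≈ 0.012346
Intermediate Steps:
k(M) = 1/(12 + 3*M) (k(M) = 1/(M + (M + 6)*2) = 1/(M + (6 + M)*2) = 1/(M + (12 + 2*M)) = 1/(12 + 3*M))
k(-1)² = (1/(3*(4 - 1)))² = ((⅓)/3)² = ((⅓)*(⅓))² = (⅑)² = 1/81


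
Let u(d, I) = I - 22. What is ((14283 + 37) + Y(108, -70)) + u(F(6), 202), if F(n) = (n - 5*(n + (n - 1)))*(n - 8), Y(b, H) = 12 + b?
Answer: 14620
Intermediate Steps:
F(n) = (-8 + n)*(5 - 9*n) (F(n) = (n - 5*(n + (-1 + n)))*(-8 + n) = (n - 5*(-1 + 2*n))*(-8 + n) = (n + (5 - 10*n))*(-8 + n) = (5 - 9*n)*(-8 + n) = (-8 + n)*(5 - 9*n))
u(d, I) = -22 + I
((14283 + 37) + Y(108, -70)) + u(F(6), 202) = ((14283 + 37) + (12 + 108)) + (-22 + 202) = (14320 + 120) + 180 = 14440 + 180 = 14620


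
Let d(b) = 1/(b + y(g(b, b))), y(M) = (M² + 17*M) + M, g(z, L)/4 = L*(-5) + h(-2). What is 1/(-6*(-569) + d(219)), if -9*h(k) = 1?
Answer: 1547882827/5284471971459 ≈ 0.00029291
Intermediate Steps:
h(k) = -⅑ (h(k) = -⅑*1 = -⅑)
g(z, L) = -4/9 - 20*L (g(z, L) = 4*(L*(-5) - ⅑) = 4*(-5*L - ⅑) = 4*(-⅑ - 5*L) = -4/9 - 20*L)
y(M) = M² + 18*M
d(b) = 1/(b + (-4/9 - 20*b)*(158/9 - 20*b)) (d(b) = 1/(b + (-4/9 - 20*b)*(18 + (-4/9 - 20*b))) = 1/(b + (-4/9 - 20*b)*(158/9 - 20*b)))
1/(-6*(-569) + d(219)) = 1/(-6*(-569) + 81/(-632 - 27639*219 + 32400*219²)) = 1/(3414 + 81/(-632 - 6052941 + 32400*47961)) = 1/(3414 + 81/(-632 - 6052941 + 1553936400)) = 1/(3414 + 81/1547882827) = 1/(5284471971459/1547882827) = 1547882827/5284471971459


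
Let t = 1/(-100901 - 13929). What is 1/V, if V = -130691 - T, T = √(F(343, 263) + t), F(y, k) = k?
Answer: -15007247530/1961312156742941 + √3467899185870/1961312156742941 ≈ -7.6507e-6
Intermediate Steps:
t = -1/114830 (t = 1/(-114830) = -1/114830 ≈ -8.7085e-6)
T = √3467899185870/114830 (T = √(263 - 1/114830) = √(30200289/114830) = √3467899185870/114830 ≈ 16.217)
V = -130691 - √3467899185870/114830 ≈ -1.3071e+5
1/V = 1/(-130691 - √3467899185870/114830)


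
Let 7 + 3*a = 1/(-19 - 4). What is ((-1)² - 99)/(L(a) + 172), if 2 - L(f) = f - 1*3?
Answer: -2254/4125 ≈ -0.54642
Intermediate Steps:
a = -54/23 (a = -7/3 + 1/(3*(-19 - 4)) = -7/3 + (⅓)/(-23) = -7/3 + (⅓)*(-1/23) = -7/3 - 1/69 = -54/23 ≈ -2.3478)
L(f) = 5 - f (L(f) = 2 - (f - 1*3) = 2 - (f - 3) = 2 - (-3 + f) = 2 + (3 - f) = 5 - f)
((-1)² - 99)/(L(a) + 172) = ((-1)² - 99)/((5 - 1*(-54/23)) + 172) = (1 - 99)/((5 + 54/23) + 172) = -98/(169/23 + 172) = -98/4125/23 = -98*23/4125 = -2254/4125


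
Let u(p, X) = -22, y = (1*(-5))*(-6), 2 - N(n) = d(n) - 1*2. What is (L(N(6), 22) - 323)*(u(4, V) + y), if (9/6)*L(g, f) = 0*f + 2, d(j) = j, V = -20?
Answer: -7720/3 ≈ -2573.3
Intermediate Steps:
N(n) = 4 - n (N(n) = 2 - (n - 1*2) = 2 - (n - 2) = 2 - (-2 + n) = 2 + (2 - n) = 4 - n)
L(g, f) = 4/3 (L(g, f) = 2*(0*f + 2)/3 = 2*(0 + 2)/3 = (⅔)*2 = 4/3)
y = 30 (y = -5*(-6) = 30)
(L(N(6), 22) - 323)*(u(4, V) + y) = (4/3 - 323)*(-22 + 30) = -965/3*8 = -7720/3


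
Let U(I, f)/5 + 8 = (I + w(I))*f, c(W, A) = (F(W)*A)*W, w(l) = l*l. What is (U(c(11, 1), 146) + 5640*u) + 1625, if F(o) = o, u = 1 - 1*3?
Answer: 10766565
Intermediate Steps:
w(l) = l²
u = -2 (u = 1 - 3 = -2)
c(W, A) = A*W² (c(W, A) = (W*A)*W = (A*W)*W = A*W²)
U(I, f) = -40 + 5*f*(I + I²) (U(I, f) = -40 + 5*((I + I²)*f) = -40 + 5*(f*(I + I²)) = -40 + 5*f*(I + I²))
(U(c(11, 1), 146) + 5640*u) + 1625 = ((-40 + 5*(1*11²)*146 + 5*146*(1*11²)²) + 5640*(-2)) + 1625 = ((-40 + 5*(1*121)*146 + 5*146*(1*121)²) - 11280) + 1625 = ((-40 + 5*121*146 + 5*146*121²) - 11280) + 1625 = ((-40 + 88330 + 5*146*14641) - 11280) + 1625 = ((-40 + 88330 + 10687930) - 11280) + 1625 = (10776220 - 11280) + 1625 = 10764940 + 1625 = 10766565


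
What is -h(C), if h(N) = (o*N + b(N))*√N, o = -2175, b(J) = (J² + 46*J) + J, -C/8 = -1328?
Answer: -722092032*√166 ≈ -9.3035e+9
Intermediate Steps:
C = 10624 (C = -8*(-1328) = 10624)
b(J) = J² + 47*J
h(N) = √N*(-2175*N + N*(47 + N)) (h(N) = (-2175*N + N*(47 + N))*√N = √N*(-2175*N + N*(47 + N)))
-h(C) = -10624^(3/2)*(-2128 + 10624) = -84992*√166*8496 = -722092032*√166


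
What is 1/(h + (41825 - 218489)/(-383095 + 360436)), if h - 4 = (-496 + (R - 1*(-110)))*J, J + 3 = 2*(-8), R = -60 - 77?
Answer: 7553/75143261 ≈ 0.00010051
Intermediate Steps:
R = -137
J = -19 (J = -3 + 2*(-8) = -3 - 16 = -19)
h = 9941 (h = 4 + (-496 + (-137 - 1*(-110)))*(-19) = 4 + (-496 + (-137 + 110))*(-19) = 4 + (-496 - 27)*(-19) = 4 - 523*(-19) = 4 + 9937 = 9941)
1/(h + (41825 - 218489)/(-383095 + 360436)) = 1/(9941 + (41825 - 218489)/(-383095 + 360436)) = 1/(9941 - 176664/(-22659)) = 1/(9941 - 176664*(-1/22659)) = 1/(9941 + 58888/7553) = 1/(75143261/7553) = 7553/75143261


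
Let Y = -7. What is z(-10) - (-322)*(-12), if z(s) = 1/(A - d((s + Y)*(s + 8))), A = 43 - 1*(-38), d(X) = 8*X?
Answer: -738025/191 ≈ -3864.0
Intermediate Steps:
A = 81 (A = 43 + 38 = 81)
z(s) = 1/(81 - 8*(-7 + s)*(8 + s)) (z(s) = 1/(81 - 8*(s - 7)*(s + 8)) = 1/(81 - 8*(-7 + s)*(8 + s)))
z(-10) - (-322)*(-12) = -1/(-529 + 8*(-10) + 8*(-10)²) - (-322)*(-12) = -1/(-529 - 80 + 8*100) - 1*3864 = -1/(-529 - 80 + 800) - 3864 = -1/191 - 3864 = -738025/191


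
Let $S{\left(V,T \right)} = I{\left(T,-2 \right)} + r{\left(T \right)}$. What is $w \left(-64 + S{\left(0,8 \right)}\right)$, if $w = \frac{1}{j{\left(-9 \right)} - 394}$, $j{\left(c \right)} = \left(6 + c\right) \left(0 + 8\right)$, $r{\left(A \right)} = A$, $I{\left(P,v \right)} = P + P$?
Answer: $\frac{20}{209} \approx 0.095694$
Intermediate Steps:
$I{\left(P,v \right)} = 2 P$
$S{\left(V,T \right)} = 3 T$ ($S{\left(V,T \right)} = 2 T + T = 3 T$)
$j{\left(c \right)} = 48 + 8 c$ ($j{\left(c \right)} = \left(6 + c\right) 8 = 48 + 8 c$)
$w = - \frac{1}{418}$ ($w = \frac{1}{\left(48 + 8 \left(-9\right)\right) - 394} = \frac{1}{\left(48 - 72\right) - 394} = \frac{1}{-24 - 394} = \frac{1}{-418} = - \frac{1}{418} \approx -0.0023923$)
$w \left(-64 + S{\left(0,8 \right)}\right) = - \frac{-64 + 3 \cdot 8}{418} = - \frac{-64 + 24}{418} = \left(- \frac{1}{418}\right) \left(-40\right) = \frac{20}{209}$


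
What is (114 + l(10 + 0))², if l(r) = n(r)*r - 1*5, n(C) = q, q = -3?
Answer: 6241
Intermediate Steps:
n(C) = -3
l(r) = -5 - 3*r (l(r) = -3*r - 1*5 = -3*r - 5 = -5 - 3*r)
(114 + l(10 + 0))² = (114 + (-5 - 3*(10 + 0)))² = (114 + (-5 - 3*10))² = (114 + (-5 - 30))² = (114 - 35)² = 79² = 6241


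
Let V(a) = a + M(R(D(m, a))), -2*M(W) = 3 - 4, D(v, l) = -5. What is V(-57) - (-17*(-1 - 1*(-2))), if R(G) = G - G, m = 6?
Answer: -79/2 ≈ -39.500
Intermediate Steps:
R(G) = 0
M(W) = 1/2 (M(W) = -(3 - 4)/2 = -1/2*(-1) = 1/2)
V(a) = 1/2 + a (V(a) = a + 1/2 = 1/2 + a)
V(-57) - (-17*(-1 - 1*(-2))) = (1/2 - 57) - (-17*(-1 - 1*(-2))) = -113/2 - (-17*(-1 + 2)) = -113/2 - (-17*1) = -113/2 - (-17) = -113/2 - 1*(-17) = -113/2 + 17 = -79/2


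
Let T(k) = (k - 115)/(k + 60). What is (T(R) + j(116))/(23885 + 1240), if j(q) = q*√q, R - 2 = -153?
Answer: 38/326625 + 232*√29/25125 ≈ 0.049842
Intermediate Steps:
R = -151 (R = 2 - 153 = -151)
j(q) = q^(3/2)
T(k) = (-115 + k)/(60 + k)
(T(R) + j(116))/(23885 + 1240) = ((-115 - 151)/(60 - 151) + 116^(3/2))/(23885 + 1240) = (-266/(-91) + 232*√29)/25125 = (-1/91*(-266) + 232*√29)*(1/25125) = (38/13 + 232*√29)*(1/25125) = 38/326625 + 232*√29/25125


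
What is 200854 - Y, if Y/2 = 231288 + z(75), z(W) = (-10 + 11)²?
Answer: -261724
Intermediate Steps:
z(W) = 1 (z(W) = 1² = 1)
Y = 462578 (Y = 2*(231288 + 1) = 2*231289 = 462578)
200854 - Y = 200854 - 1*462578 = 200854 - 462578 = -261724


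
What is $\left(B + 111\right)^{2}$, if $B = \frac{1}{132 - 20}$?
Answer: $\frac{154579489}{12544} \approx 12323.0$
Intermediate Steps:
$B = \frac{1}{112} \approx 0.0089286$
$\left(B + 111\right)^{2} = \left(\frac{1}{112} + 111\right)^{2} = \left(\frac{12433}{112}\right)^{2} = \frac{154579489}{12544}$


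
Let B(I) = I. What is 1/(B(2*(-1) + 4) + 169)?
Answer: 1/171 ≈ 0.0058480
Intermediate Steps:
1/(B(2*(-1) + 4) + 169) = 1/((2*(-1) + 4) + 169) = 1/((-2 + 4) + 169) = 1/(2 + 169) = 1/171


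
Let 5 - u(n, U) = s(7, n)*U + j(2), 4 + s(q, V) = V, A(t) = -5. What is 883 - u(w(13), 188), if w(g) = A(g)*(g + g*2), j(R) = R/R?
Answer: -36533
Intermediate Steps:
s(q, V) = -4 + V
j(R) = 1
w(g) = -15*g (w(g) = -5*(g + g*2) = -5*(g + 2*g) = -15*g)
u(n, U) = 4 - U*(-4 + n) (u(n, U) = 5 - ((-4 + n)*U + 1) = 5 - (U*(-4 + n) + 1) = 5 - (1 + U*(-4 + n)) = 5 + (-1 - U*(-4 + n)) = 4 - U*(-4 + n))
883 - u(w(13), 188) = 883 - (4 - 1*188*(-4 - 15*13)) = 883 - (4 - 1*188*(-4 - 195)) = 883 - (4 - 1*188*(-199)) = 883 - (4 + 37412) = 883 - 1*37416 = 883 - 37416 = -36533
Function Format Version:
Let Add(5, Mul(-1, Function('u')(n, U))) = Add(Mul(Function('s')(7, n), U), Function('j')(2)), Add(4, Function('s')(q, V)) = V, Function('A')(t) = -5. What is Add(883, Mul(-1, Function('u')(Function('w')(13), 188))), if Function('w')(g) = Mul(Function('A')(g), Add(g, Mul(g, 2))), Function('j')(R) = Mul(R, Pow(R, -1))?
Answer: -36533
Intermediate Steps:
Function('s')(q, V) = Add(-4, V)
Function('j')(R) = 1
Function('w')(g) = Mul(-15, g) (Function('w')(g) = Mul(-5, Add(g, Mul(g, 2))) = Mul(-5, Add(g, Mul(2, g))) = Mul(-5, Mul(3, g)) = Mul(-15, g))
Function('u')(n, U) = Add(4, Mul(-1, U, Add(-4, n))) (Function('u')(n, U) = Add(5, Mul(-1, Add(Mul(Add(-4, n), U), 1))) = Add(5, Mul(-1, Add(Mul(U, Add(-4, n)), 1))) = Add(5, Mul(-1, Add(1, Mul(U, Add(-4, n))))) = Add(5, Add(-1, Mul(-1, U, Add(-4, n)))) = Add(4, Mul(-1, U, Add(-4, n))))
Add(883, Mul(-1, Function('u')(Function('w')(13), 188))) = Add(883, Mul(-1, Add(4, Mul(-1, 188, Add(-4, Mul(-15, 13)))))) = Add(883, Mul(-1, Add(4, Mul(-1, 188, Add(-4, -195))))) = Add(883, Mul(-1, Add(4, Mul(-1, 188, -199)))) = Add(883, Mul(-1, Add(4, 37412))) = Add(883, Mul(-1, 37416)) = Add(883, -37416) = -36533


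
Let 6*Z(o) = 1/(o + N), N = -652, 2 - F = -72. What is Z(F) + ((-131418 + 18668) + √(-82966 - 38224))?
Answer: -391017001/3468 + I*√121190 ≈ -1.1275e+5 + 348.12*I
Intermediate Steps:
F = 74 (F = 2 - 1*(-72) = 2 + 72 = 74)
Z(o) = 1/(6*(-652 + o)) (Z(o) = 1/(6*(o - 652)) = 1/(6*(-652 + o)))
Z(F) + ((-131418 + 18668) + √(-82966 - 38224)) = 1/(6*(-652 + 74)) + ((-131418 + 18668) + √(-82966 - 38224)) = (⅙)/(-578) + (-112750 + √(-121190)) = (⅙)*(-1/578) + (-112750 + I*√121190) = -1/3468 + (-112750 + I*√121190) = -391017001/3468 + I*√121190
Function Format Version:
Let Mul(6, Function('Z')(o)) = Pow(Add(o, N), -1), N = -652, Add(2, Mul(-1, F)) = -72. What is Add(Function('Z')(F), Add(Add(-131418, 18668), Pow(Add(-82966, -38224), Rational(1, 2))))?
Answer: Add(Rational(-391017001, 3468), Mul(I, Pow(121190, Rational(1, 2)))) ≈ Add(-1.1275e+5, Mul(348.12, I))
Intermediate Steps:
F = 74 (F = Add(2, Mul(-1, -72)) = Add(2, 72) = 74)
Function('Z')(o) = Mul(Rational(1, 6), Pow(Add(-652, o), -1)) (Function('Z')(o) = Mul(Rational(1, 6), Pow(Add(o, -652), -1)) = Mul(Rational(1, 6), Pow(Add(-652, o), -1)))
Add(Function('Z')(F), Add(Add(-131418, 18668), Pow(Add(-82966, -38224), Rational(1, 2)))) = Add(Mul(Rational(1, 6), Pow(Add(-652, 74), -1)), Add(Add(-131418, 18668), Pow(Add(-82966, -38224), Rational(1, 2)))) = Add(Mul(Rational(1, 6), Pow(-578, -1)), Add(-112750, Pow(-121190, Rational(1, 2)))) = Add(Mul(Rational(1, 6), Rational(-1, 578)), Add(-112750, Mul(I, Pow(121190, Rational(1, 2))))) = Add(Rational(-1, 3468), Add(-112750, Mul(I, Pow(121190, Rational(1, 2))))) = Add(Rational(-391017001, 3468), Mul(I, Pow(121190, Rational(1, 2))))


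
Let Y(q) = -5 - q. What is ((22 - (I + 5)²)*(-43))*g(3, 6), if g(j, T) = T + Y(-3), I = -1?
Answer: -1032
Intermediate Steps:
g(j, T) = -2 + T (g(j, T) = T + (-5 - 1*(-3)) = T + (-5 + 3) = T - 2 = -2 + T)
((22 - (I + 5)²)*(-43))*g(3, 6) = ((22 - (-1 + 5)²)*(-43))*(-2 + 6) = ((22 - 1*4²)*(-43))*4 = ((22 - 1*16)*(-43))*4 = ((22 - 16)*(-43))*4 = (6*(-43))*4 = -258*4 = -1032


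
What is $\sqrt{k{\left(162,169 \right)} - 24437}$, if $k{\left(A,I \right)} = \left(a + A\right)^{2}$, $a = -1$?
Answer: $2 \sqrt{371} \approx 38.523$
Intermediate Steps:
$k{\left(A,I \right)} = \left(-1 + A\right)^{2}$
$\sqrt{k{\left(162,169 \right)} - 24437} = \sqrt{\left(-1 + 162\right)^{2} - 24437} = \sqrt{161^{2} - 24437} = \sqrt{25921 - 24437} = \sqrt{1484} = 2 \sqrt{371}$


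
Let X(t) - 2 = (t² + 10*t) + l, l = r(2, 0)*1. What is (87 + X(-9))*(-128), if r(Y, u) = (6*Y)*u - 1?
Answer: -10112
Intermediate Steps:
r(Y, u) = -1 + 6*Y*u (r(Y, u) = 6*Y*u - 1 = -1 + 6*Y*u)
l = -1 (l = (-1 + 6*2*0)*1 = (-1 + 0)*1 = -1*1 = -1)
X(t) = 1 + t² + 10*t (X(t) = 2 + ((t² + 10*t) - 1) = 2 + (-1 + t² + 10*t) = 1 + t² + 10*t)
(87 + X(-9))*(-128) = (87 + (1 + (-9)² + 10*(-9)))*(-128) = (87 + (1 + 81 - 90))*(-128) = (87 - 8)*(-128) = 79*(-128) = -10112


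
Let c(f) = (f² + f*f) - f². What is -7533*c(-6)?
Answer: -271188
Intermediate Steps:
c(f) = f² (c(f) = (f² + f²) - f² = 2*f² - f² = f²)
-7533*c(-6) = -7533*(-6)² = -7533*36 = -271188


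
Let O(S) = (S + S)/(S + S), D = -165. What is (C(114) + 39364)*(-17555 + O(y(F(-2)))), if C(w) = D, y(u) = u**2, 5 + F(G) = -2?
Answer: -688099246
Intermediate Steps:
F(G) = -7 (F(G) = -5 - 2 = -7)
C(w) = -165
O(S) = 1 (O(S) = (2*S)/((2*S)) = (2*S)*(1/(2*S)) = 1)
(C(114) + 39364)*(-17555 + O(y(F(-2)))) = (-165 + 39364)*(-17555 + 1) = 39199*(-17554) = -688099246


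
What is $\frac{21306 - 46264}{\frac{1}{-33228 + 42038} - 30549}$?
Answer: $\frac{219879980}{269136689} \approx 0.81698$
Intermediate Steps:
$\frac{21306 - 46264}{\frac{1}{-33228 + 42038} - 30549} = - \frac{24958}{\frac{1}{8810} - 30549} = - \frac{24958}{- \frac{269136689}{8810}} = \left(-24958\right) \left(- \frac{8810}{269136689}\right) = \frac{219879980}{269136689}$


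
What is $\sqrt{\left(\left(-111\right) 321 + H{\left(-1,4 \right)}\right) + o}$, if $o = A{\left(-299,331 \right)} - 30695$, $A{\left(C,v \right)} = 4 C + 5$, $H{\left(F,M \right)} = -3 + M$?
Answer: $2 i \sqrt{16879} \approx 259.84 i$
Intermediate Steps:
$A{\left(C,v \right)} = 5 + 4 C$
$o = -31886$ ($o = \left(5 + 4 \left(-299\right)\right) - 30695 = \left(5 - 1196\right) - 30695 = -1191 - 30695 = -31886$)
$\sqrt{\left(\left(-111\right) 321 + H{\left(-1,4 \right)}\right) + o} = \sqrt{\left(\left(-111\right) 321 + \left(-3 + 4\right)\right) - 31886} = \sqrt{\left(-35631 + 1\right) - 31886} = \sqrt{-35630 - 31886} = \sqrt{-67516} = 2 i \sqrt{16879}$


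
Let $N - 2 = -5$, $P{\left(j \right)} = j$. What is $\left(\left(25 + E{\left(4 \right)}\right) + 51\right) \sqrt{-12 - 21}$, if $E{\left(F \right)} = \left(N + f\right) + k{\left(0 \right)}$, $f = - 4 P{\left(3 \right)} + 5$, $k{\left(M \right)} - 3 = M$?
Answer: $69 i \sqrt{33} \approx 396.38 i$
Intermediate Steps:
$k{\left(M \right)} = 3 + M$
$N = -3$ ($N = 2 - 5 = -3$)
$f = -7$ ($f = \left(-4\right) 3 + 5 = -12 + 5 = -7$)
$E{\left(F \right)} = -7$ ($E{\left(F \right)} = \left(-3 - 7\right) + \left(3 + 0\right) = -10 + 3 = -7$)
$\left(\left(25 + E{\left(4 \right)}\right) + 51\right) \sqrt{-12 - 21} = \left(\left(25 - 7\right) + 51\right) \sqrt{-12 - 21} = \left(18 + 51\right) \sqrt{-33} = 69 i \sqrt{33}$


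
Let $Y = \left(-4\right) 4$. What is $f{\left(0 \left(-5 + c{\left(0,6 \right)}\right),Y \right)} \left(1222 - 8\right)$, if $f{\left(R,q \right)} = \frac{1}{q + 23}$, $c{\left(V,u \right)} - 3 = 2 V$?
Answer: $\frac{1214}{7} \approx 173.43$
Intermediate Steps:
$c{\left(V,u \right)} = 3 + 2 V$
$Y = -16$
$f{\left(R,q \right)} = \frac{1}{23 + q}$
$f{\left(0 \left(-5 + c{\left(0,6 \right)}\right),Y \right)} \left(1222 - 8\right) = \frac{1222 - 8}{23 - 16} = \frac{1}{7} \cdot 1214 = \frac{1214}{7}$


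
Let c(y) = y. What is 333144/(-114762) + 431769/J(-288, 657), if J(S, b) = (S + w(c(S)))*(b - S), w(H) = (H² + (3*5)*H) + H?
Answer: -1362311387659/470239590240 ≈ -2.8971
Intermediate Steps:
w(H) = H² + 16*H (w(H) = (H² + 15*H) + H = H² + 16*H)
J(S, b) = (S + S*(16 + S))*(b - S)
333144/(-114762) + 431769/J(-288, 657) = 333144/(-114762) + 431769/((-288*(-1*(-288)² - 17*(-288) + 17*657 - 288*657))) = 333144*(-1/114762) + 431769/((-288*(-1*82944 + 4896 + 11169 - 189216))) = -55524/19127 + 431769/((-288*(-82944 + 4896 + 11169 - 189216))) = -55524/19127 + 431769/((-288*(-256095))) = -55524/19127 + 431769/73755360 = -55524/19127 + 431769*(1/73755360) = -55524/19127 + 143923/24585120 = -1362311387659/470239590240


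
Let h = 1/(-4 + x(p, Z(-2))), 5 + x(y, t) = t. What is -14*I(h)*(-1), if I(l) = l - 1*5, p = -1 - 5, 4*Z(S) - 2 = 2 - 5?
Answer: -2646/37 ≈ -71.514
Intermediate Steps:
Z(S) = -¼ (Z(S) = ½ + (2 - 5)/4 = ½ + (¼)*(-3) = ½ - ¾ = -¼)
p = -6
x(y, t) = -5 + t
h = -4/37 (h = 1/(-4 + (-5 - ¼)) = 1/(-4 - 21/4) = 1/(-37/4) = -4/37 ≈ -0.10811)
I(l) = -5 + l (I(l) = l - 5 = -5 + l)
-14*I(h)*(-1) = -14*(-5 - 4/37)*(-1) = -14*(-189/37)*(-1) = (2646/37)*(-1) = -2646/37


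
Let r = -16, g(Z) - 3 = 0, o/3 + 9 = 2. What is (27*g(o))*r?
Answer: -1296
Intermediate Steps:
o = -21 (o = -27 + 3*2 = -27 + 6 = -21)
g(Z) = 3 (g(Z) = 3 + 0 = 3)
(27*g(o))*r = (27*3)*(-16) = 81*(-16) = -1296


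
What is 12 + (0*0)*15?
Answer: 12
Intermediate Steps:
12 + (0*0)*15 = 12 + 0*15 = 12 + 0 = 12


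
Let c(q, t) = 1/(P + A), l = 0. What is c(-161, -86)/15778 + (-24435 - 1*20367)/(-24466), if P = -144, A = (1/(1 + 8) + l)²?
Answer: 4122204461541/2251102151662 ≈ 1.8312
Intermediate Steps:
A = 1/81 (A = (1/(1 + 8) + 0)² = (1/9 + 0)² = (⅑ + 0)² = (⅑)² = 1/81 ≈ 0.012346)
c(q, t) = -81/11663 (c(q, t) = 1/(-144 + 1/81) = 1/(-11663/81) = -81/11663)
c(-161, -86)/15778 + (-24435 - 1*20367)/(-24466) = -81/11663/15778 + (-24435 - 1*20367)/(-24466) = -81/11663*1/15778 + (-24435 - 20367)*(-1/24466) = -81/184018814 - 44802*(-1/24466) = -81/184018814 + 22401/12233 = 4122204461541/2251102151662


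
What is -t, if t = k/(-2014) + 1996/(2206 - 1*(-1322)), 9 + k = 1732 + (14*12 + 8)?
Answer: 167483/444087 ≈ 0.37714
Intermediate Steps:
k = 1899 (k = -9 + (1732 + (14*12 + 8)) = -9 + (1732 + (168 + 8)) = -9 + (1732 + 176) = -9 + 1908 = 1899)
t = -167483/444087 (t = 1899/(-2014) + 1996/(2206 - 1*(-1322)) = 1899*(-1/2014) + 1996/(2206 + 1322) = -1899/2014 + 1996/3528 = -1899/2014 + 1996*(1/3528) = -1899/2014 + 499/882 = -167483/444087 ≈ -0.37714)
-t = -1*(-167483/444087) = 167483/444087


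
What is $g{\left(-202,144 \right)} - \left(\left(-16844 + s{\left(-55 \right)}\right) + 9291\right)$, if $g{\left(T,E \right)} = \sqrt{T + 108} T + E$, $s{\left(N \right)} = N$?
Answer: $7752 - 202 i \sqrt{94} \approx 7752.0 - 1958.5 i$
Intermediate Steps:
$g{\left(T,E \right)} = E + T \sqrt{108 + T}$ ($g{\left(T,E \right)} = \sqrt{108 + T} T + E = T \sqrt{108 + T} + E = E + T \sqrt{108 + T}$)
$g{\left(-202,144 \right)} - \left(\left(-16844 + s{\left(-55 \right)}\right) + 9291\right) = \left(144 - 202 \sqrt{108 - 202}\right) - \left(\left(-16844 - 55\right) + 9291\right) = \left(144 - 202 \sqrt{-94}\right) - \left(-16899 + 9291\right) = \left(144 - 202 i \sqrt{94}\right) - -7608 = \left(144 - 202 i \sqrt{94}\right) + 7608 = 7752 - 202 i \sqrt{94}$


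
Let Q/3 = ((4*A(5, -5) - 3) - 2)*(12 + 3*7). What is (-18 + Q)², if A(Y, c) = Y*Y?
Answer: 88115769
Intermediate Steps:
A(Y, c) = Y²
Q = 9405 (Q = 3*(((4*5² - 3) - 2)*(12 + 3*7)) = 3*(((4*25 - 3) - 2)*(12 + 21)) = 3*(((100 - 3) - 2)*33) = 3*((97 - 2)*33) = 3*(95*33) = 3*3135 = 9405)
(-18 + Q)² = (-18 + 9405)² = 9387² = 88115769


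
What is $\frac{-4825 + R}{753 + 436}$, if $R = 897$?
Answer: $- \frac{3928}{1189} \approx -3.3036$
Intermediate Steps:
$\frac{-4825 + R}{753 + 436} = \frac{-4825 + 897}{753 + 436} = - \frac{3928}{1189}$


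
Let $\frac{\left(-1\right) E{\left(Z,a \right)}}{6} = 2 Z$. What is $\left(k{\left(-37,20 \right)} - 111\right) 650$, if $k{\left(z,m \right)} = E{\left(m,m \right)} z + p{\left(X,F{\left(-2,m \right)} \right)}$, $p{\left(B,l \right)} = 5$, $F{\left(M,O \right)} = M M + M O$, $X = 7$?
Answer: $5703100$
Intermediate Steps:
$F{\left(M,O \right)} = M^{2} + M O$
$E{\left(Z,a \right)} = - 12 Z$ ($E{\left(Z,a \right)} = - 6 \cdot 2 Z = - 12 Z$)
$k{\left(z,m \right)} = 5 - 12 m z$ ($k{\left(z,m \right)} = - 12 m z + 5 = 5 - 12 m z$)
$\left(k{\left(-37,20 \right)} - 111\right) 650 = \left(\left(5 - 240 \left(-37\right)\right) - 111\right) 650 = \left(\left(5 + 8880\right) - 111\right) 650 = \left(8885 - 111\right) 650 = 8774 \cdot 650 = 5703100$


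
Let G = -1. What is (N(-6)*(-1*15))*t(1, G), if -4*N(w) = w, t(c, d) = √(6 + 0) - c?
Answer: 45/2 - 45*√6/2 ≈ -32.614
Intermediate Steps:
t(c, d) = √6 - c
N(w) = -w/4
(N(-6)*(-1*15))*t(1, G) = ((-¼*(-6))*(-1*15))*(√6 - 1*1) = ((3/2)*(-15))*(√6 - 1) = -45*(-1 + √6)/2 = 45/2 - 45*√6/2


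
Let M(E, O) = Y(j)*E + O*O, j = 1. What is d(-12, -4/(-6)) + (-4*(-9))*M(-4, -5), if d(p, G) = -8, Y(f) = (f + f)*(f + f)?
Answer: 316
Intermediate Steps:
Y(f) = 4*f² (Y(f) = (2*f)*(2*f) = 4*f²)
M(E, O) = O² + 4*E (M(E, O) = (4*1²)*E + O*O = (4*1)*E + O² = 4*E + O² = O² + 4*E)
d(-12, -4/(-6)) + (-4*(-9))*M(-4, -5) = -8 + (-4*(-9))*((-5)² + 4*(-4)) = -8 + 36*(25 - 16) = -8 + 36*9 = -8 + 324 = 316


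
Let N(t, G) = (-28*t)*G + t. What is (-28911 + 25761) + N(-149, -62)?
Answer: -261963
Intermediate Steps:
N(t, G) = t - 28*G*t (N(t, G) = -28*G*t + t = t - 28*G*t)
(-28911 + 25761) + N(-149, -62) = (-28911 + 25761) - 149*(1 - 28*(-62)) = -3150 - 149*(1 + 1736) = -3150 - 149*1737 = -3150 - 258813 = -261963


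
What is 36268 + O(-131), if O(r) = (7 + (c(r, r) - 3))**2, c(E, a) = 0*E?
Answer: 36284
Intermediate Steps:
c(E, a) = 0
O(r) = 16 (O(r) = (7 + (0 - 3))**2 = (7 - 3)**2 = 4**2 = 16)
36268 + O(-131) = 36268 + 16 = 36284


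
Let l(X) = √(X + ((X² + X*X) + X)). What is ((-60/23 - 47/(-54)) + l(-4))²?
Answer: 41682817/1542564 - 4318*√6/621 ≈ 9.9897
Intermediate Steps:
l(X) = √(2*X + 2*X²) (l(X) = √(X + ((X² + X²) + X)) = √(X + (2*X² + X)) = √(X + (X + 2*X²)) = √(2*X + 2*X²))
((-60/23 - 47/(-54)) + l(-4))² = ((-60/23 - 47/(-54)) + √2*√(-4*(1 - 4)))² = ((-60*1/23 - 47*(-1/54)) + √2*√(-4*(-3)))² = ((-60/23 + 47/54) + √2*√12)² = (-2159/1242 + √2*(2*√3))² = (-2159/1242 + 2*√6)²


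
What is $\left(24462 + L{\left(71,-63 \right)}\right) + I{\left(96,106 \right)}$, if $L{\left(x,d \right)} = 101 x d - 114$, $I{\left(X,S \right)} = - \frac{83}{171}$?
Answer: $- \frac{73089758}{171} \approx -4.2743 \cdot 10^{5}$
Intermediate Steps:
$I{\left(X,S \right)} = - \frac{83}{171}$
$L{\left(x,d \right)} = -114 + 101 d x$ ($L{\left(x,d \right)} = 101 d x - 114 = -114 + 101 d x$)
$\left(24462 + L{\left(71,-63 \right)}\right) + I{\left(96,106 \right)} = \left(24462 + \left(-114 + 101 \left(-63\right) 71\right)\right) - \frac{83}{171} = \left(24462 - 451887\right) - \frac{83}{171} = -427425 - \frac{83}{171} = - \frac{73089758}{171}$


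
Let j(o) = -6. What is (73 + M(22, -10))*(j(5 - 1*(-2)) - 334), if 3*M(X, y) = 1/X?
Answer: -819230/33 ≈ -24825.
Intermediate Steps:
M(X, y) = 1/(3*X)
(73 + M(22, -10))*(j(5 - 1*(-2)) - 334) = (73 + (1/3)/22)*(-6 - 334) = (73 + (1/3)*(1/22))*(-340) = (73 + 1/66)*(-340) = (4819/66)*(-340) = -819230/33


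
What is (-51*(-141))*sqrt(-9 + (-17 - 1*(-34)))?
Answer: 14382*sqrt(2) ≈ 20339.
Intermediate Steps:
(-51*(-141))*sqrt(-9 + (-17 - 1*(-34))) = 7191*sqrt(-9 + (-17 + 34)) = 7191*sqrt(-9 + 17) = 7191*sqrt(8) = 7191*(2*sqrt(2)) = 14382*sqrt(2)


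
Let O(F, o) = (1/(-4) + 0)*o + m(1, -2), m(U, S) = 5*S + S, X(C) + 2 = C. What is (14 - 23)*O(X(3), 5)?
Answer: 477/4 ≈ 119.25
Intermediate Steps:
X(C) = -2 + C
m(U, S) = 6*S
O(F, o) = -12 - o/4 (O(F, o) = (1/(-4) + 0)*o + 6*(-2) = (-1/4 + 0)*o - 12 = -o/4 - 12 = -12 - o/4)
(14 - 23)*O(X(3), 5) = (14 - 23)*(-12 - 1/4*5) = -9*(-12 - 5/4) = -9*(-53/4) = 477/4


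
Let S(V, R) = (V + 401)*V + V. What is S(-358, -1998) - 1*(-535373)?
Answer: 519621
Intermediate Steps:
S(V, R) = V + V*(401 + V) (S(V, R) = (401 + V)*V + V = V*(401 + V) + V = V + V*(401 + V))
S(-358, -1998) - 1*(-535373) = -358*(402 - 358) - 1*(-535373) = -358*44 + 535373 = -15752 + 535373 = 519621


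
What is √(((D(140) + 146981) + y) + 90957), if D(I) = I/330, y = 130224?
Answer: 4*√25058055/33 ≈ 606.76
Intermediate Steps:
D(I) = I/330 (D(I) = I*(1/330) = I/330)
√(((D(140) + 146981) + y) + 90957) = √((((1/330)*140 + 146981) + 130224) + 90957) = √(((14/33 + 146981) + 130224) + 90957) = √((4850387/33 + 130224) + 90957) = √(9147779/33 + 90957) = √(12149360/33) = 4*√25058055/33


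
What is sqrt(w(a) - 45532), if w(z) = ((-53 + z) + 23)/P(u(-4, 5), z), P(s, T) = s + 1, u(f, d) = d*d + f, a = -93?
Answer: I*sqrt(22040194)/22 ≈ 213.4*I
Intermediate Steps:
u(f, d) = f + d**2 (u(f, d) = d**2 + f = f + d**2)
P(s, T) = 1 + s
w(z) = -15/11 + z/22 (w(z) = ((-53 + z) + 23)/(1 + (-4 + 5**2)) = (-30 + z)/(1 + (-4 + 25)) = (-30 + z)/(1 + 21) = (-30 + z)/22 = (-30 + z)*(1/22) = -15/11 + z/22)
sqrt(w(a) - 45532) = sqrt((-15/11 + (1/22)*(-93)) - 45532) = sqrt((-15/11 - 93/22) - 45532) = sqrt(-123/22 - 45532) = sqrt(-1001827/22) = I*sqrt(22040194)/22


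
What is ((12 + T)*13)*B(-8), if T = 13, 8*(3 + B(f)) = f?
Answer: -1300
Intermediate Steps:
B(f) = -3 + f/8
((12 + T)*13)*B(-8) = ((12 + 13)*13)*(-3 + (⅛)*(-8)) = (25*13)*(-3 - 1) = 325*(-4) = -1300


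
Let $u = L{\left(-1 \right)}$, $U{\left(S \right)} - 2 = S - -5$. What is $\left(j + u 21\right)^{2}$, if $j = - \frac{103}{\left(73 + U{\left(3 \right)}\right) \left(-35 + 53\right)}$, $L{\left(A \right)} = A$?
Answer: $\frac{990801529}{2232036} \approx 443.9$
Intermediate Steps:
$U{\left(S \right)} = 7 + S$ ($U{\left(S \right)} = 2 + \left(S - -5\right) = 2 + \left(S + 5\right) = 2 + \left(5 + S\right) = 7 + S$)
$u = -1$
$j = - \frac{103}{1494}$ ($j = - \frac{103}{\left(73 + \left(7 + 3\right)\right) \left(-35 + 53\right)} = - \frac{103}{\left(73 + 10\right) 18} = - \frac{103}{83 \cdot 18} = - \frac{103}{1494} \approx -0.068942$)
$\left(j + u 21\right)^{2} = \left(- \frac{103}{1494} - 21\right)^{2} = \left(- \frac{31477}{1494}\right)^{2} = \frac{990801529}{2232036}$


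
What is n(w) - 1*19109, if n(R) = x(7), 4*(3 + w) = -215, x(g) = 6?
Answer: -19103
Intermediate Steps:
w = -227/4 (w = -3 + (¼)*(-215) = -3 - 215/4 = -227/4 ≈ -56.750)
n(R) = 6
n(w) - 1*19109 = 6 - 1*19109 = 6 - 19109 = -19103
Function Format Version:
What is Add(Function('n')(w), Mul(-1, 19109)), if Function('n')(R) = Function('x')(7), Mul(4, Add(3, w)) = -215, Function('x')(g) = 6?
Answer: -19103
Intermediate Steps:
w = Rational(-227, 4) (w = Add(-3, Mul(Rational(1, 4), -215)) = Add(-3, Rational(-215, 4)) = Rational(-227, 4) ≈ -56.750)
Function('n')(R) = 6
Add(Function('n')(w), Mul(-1, 19109)) = Add(6, Mul(-1, 19109)) = Add(6, -19109) = -19103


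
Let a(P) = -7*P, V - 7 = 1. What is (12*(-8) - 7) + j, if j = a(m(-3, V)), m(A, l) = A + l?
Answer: -138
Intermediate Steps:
V = 8 (V = 7 + 1 = 8)
j = -35 (j = -7*(-3 + 8) = -7*5 = -35)
(12*(-8) - 7) + j = (12*(-8) - 7) - 35 = (-96 - 7) - 35 = -103 - 35 = -138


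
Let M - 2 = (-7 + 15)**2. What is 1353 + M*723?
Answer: 49071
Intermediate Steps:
M = 66 (M = 2 + (-7 + 15)**2 = 2 + 8**2 = 2 + 64 = 66)
1353 + M*723 = 1353 + 66*723 = 1353 + 47718 = 49071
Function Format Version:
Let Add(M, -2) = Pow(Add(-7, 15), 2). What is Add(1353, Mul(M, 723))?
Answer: 49071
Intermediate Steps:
M = 66 (M = Add(2, Pow(Add(-7, 15), 2)) = Add(2, Pow(8, 2)) = Add(2, 64) = 66)
Add(1353, Mul(M, 723)) = Add(1353, Mul(66, 723)) = Add(1353, 47718) = 49071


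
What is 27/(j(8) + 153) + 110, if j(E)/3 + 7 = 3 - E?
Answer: 1433/13 ≈ 110.23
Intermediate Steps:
j(E) = -12 - 3*E (j(E) = -21 + 3*(3 - E) = -21 + (9 - 3*E) = -12 - 3*E)
27/(j(8) + 153) + 110 = 27/((-12 - 3*8) + 153) + 110 = 27/((-12 - 24) + 153) + 110 = 27/(-36 + 153) + 110 = 27/117 + 110 = (1/117)*27 + 110 = 3/13 + 110 = 1433/13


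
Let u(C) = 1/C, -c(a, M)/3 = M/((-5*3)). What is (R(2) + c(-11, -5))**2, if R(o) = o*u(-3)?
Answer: 25/9 ≈ 2.7778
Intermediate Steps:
c(a, M) = M/5 (c(a, M) = -3*M/((-5*3)) = -3*M/(-15) = -3*M*(-1)/15 = -(-1)*M/5 = M/5)
R(o) = -o/3 (R(o) = o/(-3) = o*(-1/3) = -o/3)
(R(2) + c(-11, -5))**2 = (-1/3*2 + (1/5)*(-5))**2 = (-2/3 - 1)**2 = (-5/3)**2 = 25/9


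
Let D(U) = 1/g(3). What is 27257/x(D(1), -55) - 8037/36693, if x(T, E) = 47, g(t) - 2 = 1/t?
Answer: 111084818/191619 ≈ 579.72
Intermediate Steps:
g(t) = 2 + 1/t
D(U) = 3/7 (D(U) = 1/(2 + 1/3) = 1/(2 + ⅓) = 1/(7/3) = 3/7)
27257/x(D(1), -55) - 8037/36693 = 27257/47 - 8037/36693 = 27257*(1/47) - 8037*1/36693 = 27257/47 - 893/4077 = 111084818/191619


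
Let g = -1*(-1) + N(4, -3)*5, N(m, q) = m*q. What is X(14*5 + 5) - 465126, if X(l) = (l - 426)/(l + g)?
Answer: -7442367/16 ≈ -4.6515e+5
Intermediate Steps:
g = -59 (g = -1*(-1) + (4*(-3))*5 = 1 - 12*5 = 1 - 60 = -59)
X(l) = (-426 + l)/(-59 + l) (X(l) = (l - 426)/(l - 59) = (-426 + l)/(-59 + l))
X(14*5 + 5) - 465126 = (-426 + (14*5 + 5))/(-59 + (14*5 + 5)) - 465126 = (-426 + (70 + 5))/(-59 + (70 + 5)) - 465126 = (-426 + 75)/(-59 + 75) - 465126 = -351/16 - 465126 = -7442367/16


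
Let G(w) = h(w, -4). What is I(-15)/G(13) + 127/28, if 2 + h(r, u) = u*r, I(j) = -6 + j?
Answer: 1241/252 ≈ 4.9246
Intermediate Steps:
h(r, u) = -2 + r*u (h(r, u) = -2 + u*r = -2 + r*u)
G(w) = -2 - 4*w (G(w) = -2 + w*(-4) = -2 - 4*w)
I(-15)/G(13) + 127/28 = (-6 - 15)/(-2 - 4*13) + 127/28 = -21/(-2 - 52) + 127*(1/28) = -21/(-54) + 127/28 = -21*(-1/54) + 127/28 = 7/18 + 127/28 = 1241/252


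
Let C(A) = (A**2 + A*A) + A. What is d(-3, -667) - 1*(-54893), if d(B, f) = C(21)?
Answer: 55796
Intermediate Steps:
C(A) = A + 2*A**2 (C(A) = (A**2 + A**2) + A = 2*A**2 + A = A + 2*A**2)
d(B, f) = 903 (d(B, f) = 21*(1 + 2*21) = 21*(1 + 42) = 21*43 = 903)
d(-3, -667) - 1*(-54893) = 903 - 1*(-54893) = 903 + 54893 = 55796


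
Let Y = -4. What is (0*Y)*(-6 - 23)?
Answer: 0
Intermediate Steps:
(0*Y)*(-6 - 23) = (0*(-4))*(-6 - 23) = 0*(-29) = 0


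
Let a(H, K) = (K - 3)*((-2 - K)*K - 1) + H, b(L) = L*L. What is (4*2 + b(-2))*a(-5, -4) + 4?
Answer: 700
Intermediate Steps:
b(L) = L²
a(H, K) = H + (-1 + K*(-2 - K))*(-3 + K) (a(H, K) = (-3 + K)*(K*(-2 - K) - 1) + H = (-3 + K)*(-1 + K*(-2 - K)) + H = (-1 + K*(-2 - K))*(-3 + K) + H = H + (-1 + K*(-2 - K))*(-3 + K))
(4*2 + b(-2))*a(-5, -4) + 4 = (4*2 + (-2)²)*(3 - 5 + (-4)² - 1*(-4)³ + 5*(-4)) + 4 = (8 + 4)*(3 - 5 + 16 - 1*(-64) - 20) + 4 = 12*(3 - 5 + 16 + 64 - 20) + 4 = 12*58 + 4 = 696 + 4 = 700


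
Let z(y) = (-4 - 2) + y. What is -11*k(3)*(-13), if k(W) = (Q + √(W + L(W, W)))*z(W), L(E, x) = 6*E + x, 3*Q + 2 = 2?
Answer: -858*√6 ≈ -2101.7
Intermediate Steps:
Q = 0 (Q = -⅔ + (⅓)*2 = -⅔ + ⅔ = 0)
L(E, x) = x + 6*E
z(y) = -6 + y
k(W) = 2*√2*√W*(-6 + W) (k(W) = (0 + √(W + (W + 6*W)))*(-6 + W) = (0 + √(W + 7*W))*(-6 + W) = (0 + √(8*W))*(-6 + W) = (0 + 2*√2*√W)*(-6 + W) = (2*√2*√W)*(-6 + W) = 2*√2*√W*(-6 + W))
-11*k(3)*(-13) = -22*√2*√3*(-6 + 3)*(-13) = -22*√2*√3*(-3)*(-13) = -(-66)*√6*(-13) = (66*√6)*(-13) = -858*√6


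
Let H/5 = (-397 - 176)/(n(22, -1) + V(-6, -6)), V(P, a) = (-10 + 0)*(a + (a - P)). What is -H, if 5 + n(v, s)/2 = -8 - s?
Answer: 955/12 ≈ 79.583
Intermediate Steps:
V(P, a) = -20*a + 10*P (V(P, a) = -10*(-P + 2*a) = -20*a + 10*P)
n(v, s) = -26 - 2*s (n(v, s) = -10 + 2*(-8 - s) = -10 + (-16 - 2*s) = -26 - 2*s)
H = -955/12 (H = 5*((-397 - 176)/((-26 - 2*(-1)) + (-20*(-6) + 10*(-6)))) = 5*(-573/((-26 + 2) + (120 - 60))) = 5*(-573/(-24 + 60)) = 5*(-573/36) = 5*(-573*1/36) = 5*(-191/12) = -955/12 ≈ -79.583)
-H = -1*(-955/12) = 955/12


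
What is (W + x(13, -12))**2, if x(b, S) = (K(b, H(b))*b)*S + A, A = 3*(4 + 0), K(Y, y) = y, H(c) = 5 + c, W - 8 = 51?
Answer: 7491169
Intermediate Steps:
W = 59 (W = 8 + 51 = 59)
A = 12 (A = 3*4 = 12)
x(b, S) = 12 + S*b*(5 + b) (x(b, S) = ((5 + b)*b)*S + 12 = (b*(5 + b))*S + 12 = S*b*(5 + b) + 12 = 12 + S*b*(5 + b))
(W + x(13, -12))**2 = (59 + (12 - 12*13*(5 + 13)))**2 = (59 + (12 - 12*13*18))**2 = (59 + (12 - 2808))**2 = (59 - 2796)**2 = (-2737)**2 = 7491169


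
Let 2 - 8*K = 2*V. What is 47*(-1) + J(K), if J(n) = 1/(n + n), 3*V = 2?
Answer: -41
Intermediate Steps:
V = ⅔ (V = (⅓)*2 = ⅔ ≈ 0.66667)
K = 1/12 (K = ¼ - 2/(4*3) = ¼ - ⅛*4/3 = ¼ - ⅙ = 1/12 ≈ 0.083333)
J(n) = 1/(2*n)
47*(-1) + J(K) = 47*(-1) + 1/(2*(1/12)) = -47 + (½)*12 = -47 + 6 = -41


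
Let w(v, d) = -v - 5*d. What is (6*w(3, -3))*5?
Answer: 360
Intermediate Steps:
(6*w(3, -3))*5 = (6*(-1*3 - 5*(-3)))*5 = (6*(-3 + 15))*5 = (6*12)*5 = 72*5 = 360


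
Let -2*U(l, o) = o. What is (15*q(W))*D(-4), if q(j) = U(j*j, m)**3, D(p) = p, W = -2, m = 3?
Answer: 405/2 ≈ 202.50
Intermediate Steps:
U(l, o) = -o/2
q(j) = -27/8 (q(j) = (-1/2*3)**3 = (-3/2)**3 = -27/8)
(15*q(W))*D(-4) = (15*(-27/8))*(-4) = -405/8*(-4) = 405/2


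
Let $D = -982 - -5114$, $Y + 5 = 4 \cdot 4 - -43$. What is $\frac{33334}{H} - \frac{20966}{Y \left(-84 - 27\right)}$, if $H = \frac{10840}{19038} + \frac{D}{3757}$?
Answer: $\frac{1786704626660809}{89453628828} \approx 19974.0$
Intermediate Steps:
$Y = 54$ ($Y = -5 + \left(4 \cdot 4 - -43\right) = -5 + \left(16 + 43\right) = -5 + 59 = 54$)
$D = 4132$ ($D = -982 + 5114 = 4132$)
$H = \frac{59695448}{35762883}$ ($H = \frac{10840}{19038} + \frac{4132}{3757} = 10840 \cdot \frac{1}{19038} + 4132 \cdot \frac{1}{3757} = \frac{5420}{9519} + \frac{4132}{3757} = \frac{59695448}{35762883} \approx 1.6692$)
$\frac{33334}{H} - \frac{20966}{Y \left(-84 - 27\right)} = \frac{33334}{\frac{59695448}{35762883}} - \frac{20966}{54 \left(-84 - 27\right)} = 33334 \cdot \frac{35762883}{59695448} - \frac{20966}{54 \left(-111\right)} = \frac{596059970961}{29847724} - \frac{20966}{-5994} = \frac{596059970961}{29847724} - - \frac{10483}{2997} = \frac{596059970961}{29847724} + \frac{10483}{2997} = \frac{1786704626660809}{89453628828}$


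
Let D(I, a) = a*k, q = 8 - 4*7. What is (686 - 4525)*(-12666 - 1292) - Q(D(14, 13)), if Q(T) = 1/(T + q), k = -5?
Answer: 4554704771/85 ≈ 5.3585e+7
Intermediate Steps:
q = -20 (q = 8 - 28 = -20)
D(I, a) = -5*a (D(I, a) = a*(-5) = -5*a)
Q(T) = 1/(-20 + T) (Q(T) = 1/(T - 20) = 1/(-20 + T))
(686 - 4525)*(-12666 - 1292) - Q(D(14, 13)) = (686 - 4525)*(-12666 - 1292) - 1/(-20 - 5*13) = -3839*(-13958) - 1/(-20 - 65) = 53584762 - 1/(-85) = 53584762 - 1*(-1/85) = 53584762 + 1/85 = 4554704771/85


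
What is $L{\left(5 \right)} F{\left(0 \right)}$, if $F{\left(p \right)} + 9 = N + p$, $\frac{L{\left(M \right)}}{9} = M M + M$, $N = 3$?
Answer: $-1620$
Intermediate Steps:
$L{\left(M \right)} = 9 M + 9 M^{2}$ ($L{\left(M \right)} = 9 \left(M M + M\right) = 9 \left(M^{2} + M\right) = 9 \left(M + M^{2}\right) = 9 M + 9 M^{2}$)
$F{\left(p \right)} = -6 + p$ ($F{\left(p \right)} = -9 + \left(3 + p\right) = -6 + p$)
$L{\left(5 \right)} F{\left(0 \right)} = 9 \cdot 5 \left(1 + 5\right) \left(-6 + 0\right) = 9 \cdot 5 \cdot 6 \left(-6\right) = 270 \left(-6\right) = -1620$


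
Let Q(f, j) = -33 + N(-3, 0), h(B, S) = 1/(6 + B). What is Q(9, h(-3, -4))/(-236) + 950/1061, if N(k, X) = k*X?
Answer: 259213/250396 ≈ 1.0352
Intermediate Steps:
N(k, X) = X*k
Q(f, j) = -33 (Q(f, j) = -33 + 0*(-3) = -33 + 0 = -33)
Q(9, h(-3, -4))/(-236) + 950/1061 = -33/(-236) + 950/1061 = -33*(-1/236) + 950*(1/1061) = 33/236 + 950/1061 = 259213/250396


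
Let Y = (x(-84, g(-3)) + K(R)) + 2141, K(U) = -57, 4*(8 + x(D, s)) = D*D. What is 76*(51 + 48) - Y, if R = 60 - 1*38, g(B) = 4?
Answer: 3684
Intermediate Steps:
x(D, s) = -8 + D**2/4 (x(D, s) = -8 + (D*D)/4 = -8 + D**2/4)
R = 22 (R = 60 - 38 = 22)
Y = 3840 (Y = ((-8 + (1/4)*(-84)**2) - 57) + 2141 = ((-8 + (1/4)*7056) - 57) + 2141 = ((-8 + 1764) - 57) + 2141 = (1756 - 57) + 2141 = 1699 + 2141 = 3840)
76*(51 + 48) - Y = 76*(51 + 48) - 1*3840 = 76*99 - 3840 = 7524 - 3840 = 3684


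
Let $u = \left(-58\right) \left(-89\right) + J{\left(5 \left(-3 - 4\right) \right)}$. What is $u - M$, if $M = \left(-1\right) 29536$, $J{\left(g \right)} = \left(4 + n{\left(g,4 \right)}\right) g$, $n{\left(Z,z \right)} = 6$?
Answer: $34348$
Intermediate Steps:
$J{\left(g \right)} = 10 g$ ($J{\left(g \right)} = \left(4 + 6\right) g = 10 g$)
$M = -29536$
$u = 4812$ ($u = \left(-58\right) \left(-89\right) + 10 \cdot 5 \left(-3 - 4\right) = 5162 + 10 \cdot 5 \left(-7\right) = 5162 + 10 \left(-35\right) = 5162 - 350 = 4812$)
$u - M = 4812 - -29536 = 4812 + 29536 = 34348$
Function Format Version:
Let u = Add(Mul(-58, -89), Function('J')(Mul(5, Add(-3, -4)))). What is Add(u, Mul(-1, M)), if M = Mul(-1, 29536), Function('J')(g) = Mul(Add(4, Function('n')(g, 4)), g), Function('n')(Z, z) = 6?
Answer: 34348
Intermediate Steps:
Function('J')(g) = Mul(10, g) (Function('J')(g) = Mul(Add(4, 6), g) = Mul(10, g))
M = -29536
u = 4812 (u = Add(Mul(-58, -89), Mul(10, Mul(5, Add(-3, -4)))) = Add(5162, Mul(10, Mul(5, -7))) = Add(5162, Mul(10, -35)) = Add(5162, -350) = 4812)
Add(u, Mul(-1, M)) = Add(4812, Mul(-1, -29536)) = Add(4812, 29536) = 34348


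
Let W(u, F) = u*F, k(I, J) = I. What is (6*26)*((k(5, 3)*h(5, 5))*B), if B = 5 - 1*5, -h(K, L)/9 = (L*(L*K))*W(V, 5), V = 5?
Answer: 0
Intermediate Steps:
W(u, F) = F*u
h(K, L) = -225*K*L² (h(K, L) = -9*L*(L*K)*5*5 = -9*L*(K*L)*25 = -9*K*L²*25 = -225*K*L²)
B = 0 (B = 5 - 5 = 0)
(6*26)*((k(5, 3)*h(5, 5))*B) = (6*26)*((5*(-225*5*5²))*0) = 156*((5*(-225*5*25))*0) = 156*((5*(-28125))*0) = 156*(-140625*0) = 156*0 = 0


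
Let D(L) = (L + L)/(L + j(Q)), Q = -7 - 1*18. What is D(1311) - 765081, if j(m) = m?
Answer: -491945772/643 ≈ -7.6508e+5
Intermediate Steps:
Q = -25 (Q = -7 - 18 = -25)
D(L) = 2*L/(-25 + L) (D(L) = (L + L)/(L - 25) = (2*L)/(-25 + L) = 2*L/(-25 + L))
D(1311) - 765081 = 2*1311/(-25 + 1311) - 765081 = 2*1311/1286 - 765081 = 2*1311*(1/1286) - 765081 = 1311/643 - 765081 = -491945772/643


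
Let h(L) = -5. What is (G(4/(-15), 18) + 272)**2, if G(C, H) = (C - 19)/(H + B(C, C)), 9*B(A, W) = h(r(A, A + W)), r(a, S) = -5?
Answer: 45221298409/616225 ≈ 73384.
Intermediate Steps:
B(A, W) = -5/9 (B(A, W) = (1/9)*(-5) = -5/9)
G(C, H) = (-19 + C)/(-5/9 + H) (G(C, H) = (C - 19)/(H - 5/9) = (-19 + C)/(-5/9 + H))
(G(4/(-15), 18) + 272)**2 = (9*(-19 + 4/(-15))/(-5 + 9*18) + 272)**2 = (9*(-19 + 4*(-1/15))/(-5 + 162) + 272)**2 = (9*(-19 - 4/15)/157 + 272)**2 = (9*(1/157)*(-289/15) + 272)**2 = (-867/785 + 272)**2 = (212653/785)**2 = 45221298409/616225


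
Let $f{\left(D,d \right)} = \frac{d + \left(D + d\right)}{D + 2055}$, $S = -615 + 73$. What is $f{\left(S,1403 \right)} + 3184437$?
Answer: $\frac{4818055445}{1513} \approx 3.1844 \cdot 10^{6}$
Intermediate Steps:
$S = -542$
$f{\left(D,d \right)} = \frac{D + 2 d}{2055 + D}$
$f{\left(S,1403 \right)} + 3184437 = \frac{-542 + 2 \cdot 1403}{2055 - 542} + 3184437 = \frac{-542 + 2806}{1513} + 3184437 = \frac{1}{1513} \cdot 2264 + 3184437 = \frac{2264}{1513} + 3184437 = \frac{4818055445}{1513}$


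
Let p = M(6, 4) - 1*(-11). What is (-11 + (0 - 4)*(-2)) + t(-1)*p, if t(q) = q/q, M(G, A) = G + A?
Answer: 18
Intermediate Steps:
M(G, A) = A + G
t(q) = 1
p = 21 (p = (4 + 6) - 1*(-11) = 10 + 11 = 21)
(-11 + (0 - 4)*(-2)) + t(-1)*p = (-11 + (0 - 4)*(-2)) + 1*21 = (-11 - 4*(-2)) + 21 = (-11 + 8) + 21 = -3 + 21 = 18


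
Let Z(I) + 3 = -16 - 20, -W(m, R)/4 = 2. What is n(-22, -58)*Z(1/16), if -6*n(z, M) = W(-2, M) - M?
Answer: 325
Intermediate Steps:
W(m, R) = -8 (W(m, R) = -4*2 = -8)
n(z, M) = 4/3 + M/6 (n(z, M) = -(-8 - M)/6 = 4/3 + M/6)
Z(I) = -39 (Z(I) = -3 + (-16 - 20) = -3 - 36 = -39)
n(-22, -58)*Z(1/16) = (4/3 + (⅙)*(-58))*(-39) = (4/3 - 29/3)*(-39) = -25/3*(-39) = 325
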